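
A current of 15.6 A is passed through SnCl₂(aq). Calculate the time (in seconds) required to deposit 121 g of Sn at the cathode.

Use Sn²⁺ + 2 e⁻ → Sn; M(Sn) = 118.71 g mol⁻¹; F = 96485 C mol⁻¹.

n(Sn) = m/M = 121 / 118.71 = 1.019 mol.
Each Sn atom requires 2 electrons, so n(e⁻) = 2 × 1.019 = 2.039 mol.
Q = n(e⁻)·F = 2.039 × 96485 = 196700 C.
t = Q/I = 196700 / 15.60 A = 12610 s.

12600 s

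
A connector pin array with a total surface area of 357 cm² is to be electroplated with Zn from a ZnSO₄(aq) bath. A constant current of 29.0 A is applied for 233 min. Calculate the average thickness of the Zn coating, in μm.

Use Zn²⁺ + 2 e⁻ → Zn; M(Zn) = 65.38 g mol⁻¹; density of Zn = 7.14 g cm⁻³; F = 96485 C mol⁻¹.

539 μm

Q = I·t = 29.00 × 13980 = 405400 C; n(e⁻) = 4.202 mol.
n(Zn) = n(e⁻)/2 = 2.101 mol, so m = 2.101 × 65.38 = 137.4 g.
Volume = m/ρ = 137.4 / 7.14 = 19.24 cm³.
Thickness = V/A = 19.24 / 357 = 0.0539 cm = 539 μm.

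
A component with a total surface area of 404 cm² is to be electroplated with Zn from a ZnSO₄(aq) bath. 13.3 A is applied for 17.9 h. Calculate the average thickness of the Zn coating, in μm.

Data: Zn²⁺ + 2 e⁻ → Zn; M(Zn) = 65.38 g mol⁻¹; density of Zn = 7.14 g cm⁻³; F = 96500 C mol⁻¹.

1010 μm

Q = I·t = 13.30 × 64440 = 857100 C; n(e⁻) = 8.881 mol.
n(Zn) = n(e⁻)/2 = 4.441 mol, so m = 4.441 × 65.38 = 290.3 g.
Volume = m/ρ = 290.3 / 7.14 = 40.66 cm³.
Thickness = V/A = 40.66 / 404 = 0.101 cm = 1010 μm.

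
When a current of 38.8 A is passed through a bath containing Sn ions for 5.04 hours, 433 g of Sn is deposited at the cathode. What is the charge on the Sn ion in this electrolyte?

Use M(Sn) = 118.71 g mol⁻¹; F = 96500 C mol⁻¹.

+2

Q = I·t = 38.80 A × 18144 s = 704000 C, so n(e⁻) = 704000/96500 = 7.295 mol.
n(Sn) deposited = 433 / 118.71 = 3.648 mol.
Electrons per atom = n(e⁻)/n(Sn) = 7.295 / 3.648 = 2.00 ≈ 2, so the ion is Sn²⁺.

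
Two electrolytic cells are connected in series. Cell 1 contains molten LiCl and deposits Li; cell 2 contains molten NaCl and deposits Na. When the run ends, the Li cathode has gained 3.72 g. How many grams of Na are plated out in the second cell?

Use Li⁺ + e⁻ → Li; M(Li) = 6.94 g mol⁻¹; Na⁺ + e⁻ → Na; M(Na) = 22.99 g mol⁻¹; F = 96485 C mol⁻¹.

12.3 g

n(Li) = 3.72 / 6.94 = 0.5360 mol.
Since Li⁺ + e⁻ → Li, n(e⁻) passed = 1 × 0.5360 = 0.5360 mol.
Cells in series carry the same charge, so the same 0.5360 mol of electrons passes through cell 2.
Na⁺ + e⁻ → Na, so n(Na) = 0.5360 / 1 = 0.5360 mol.
m(Na) = 0.5360 × 22.99 = 12.3 g.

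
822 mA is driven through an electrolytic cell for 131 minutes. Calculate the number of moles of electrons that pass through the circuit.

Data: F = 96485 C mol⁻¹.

0.0670 mol

Q = I·t = 0.8220 A × 7860.0 s = 6461 C.
n(e⁻) = Q/F = 6461 / 96485 = 0.0670 mol.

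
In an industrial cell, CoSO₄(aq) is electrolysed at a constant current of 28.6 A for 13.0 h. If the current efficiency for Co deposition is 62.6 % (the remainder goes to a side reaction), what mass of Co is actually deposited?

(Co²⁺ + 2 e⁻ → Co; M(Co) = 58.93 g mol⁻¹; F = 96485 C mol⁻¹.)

256 g

Q = I·t = 28.60 × 46800 = 1338000 C.
n(e⁻) = 1338000/96485 = 13.87 mol; theoretically n(Co) = 13.87/2 = 6.936 mol, m_theo = 408.8 g.
At 62.6 % efficiency, m_actual = 0.626 × 408.8 = 256 g.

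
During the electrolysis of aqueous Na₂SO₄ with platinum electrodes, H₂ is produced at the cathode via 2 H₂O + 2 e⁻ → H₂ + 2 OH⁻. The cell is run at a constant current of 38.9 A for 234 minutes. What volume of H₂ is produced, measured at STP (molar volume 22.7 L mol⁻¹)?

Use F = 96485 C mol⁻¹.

64.2 L

Q = I·t = 38.90 A × 14040 s = 546200 C.
n(e⁻) = Q/F = 546200 / 96485 = 5.661 mol.
2 electrons are transferred per H₂ molecule, so n(H₂) = 5.661 / 2 = 2.830 mol.
V = n × V_m = 2.830 × 22.7 = 64.2 L.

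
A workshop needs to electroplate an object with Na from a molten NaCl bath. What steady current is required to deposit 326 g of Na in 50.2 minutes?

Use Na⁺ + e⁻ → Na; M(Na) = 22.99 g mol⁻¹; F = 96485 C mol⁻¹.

454 A

n(Na) = 326 / 22.99 = 14.18 mol.
n(e⁻) = 1 × 14.18 = 14.18 mol.
Q = n(e⁻)·F = 14.18 × 96485 = 1368000 C.
I = Q/t = 1368000 / 3012.0 s = 454 A.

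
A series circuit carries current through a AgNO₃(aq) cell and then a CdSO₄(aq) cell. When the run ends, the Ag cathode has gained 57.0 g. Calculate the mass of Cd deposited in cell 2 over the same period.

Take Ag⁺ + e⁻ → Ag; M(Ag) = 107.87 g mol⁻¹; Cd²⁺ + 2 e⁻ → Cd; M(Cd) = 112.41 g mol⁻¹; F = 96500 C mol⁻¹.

n(Ag) = 57.0 / 107.87 = 0.5284 mol.
Since Ag⁺ + e⁻ → Ag, n(e⁻) passed = 1 × 0.5284 = 0.5284 mol.
Cells in series carry the same charge, so the same 0.5284 mol of electrons passes through cell 2.
Cd²⁺ + 2 e⁻ → Cd, so n(Cd) = 0.5284 / 2 = 0.2642 mol.
m(Cd) = 0.2642 × 112.41 = 29.7 g.

29.7 g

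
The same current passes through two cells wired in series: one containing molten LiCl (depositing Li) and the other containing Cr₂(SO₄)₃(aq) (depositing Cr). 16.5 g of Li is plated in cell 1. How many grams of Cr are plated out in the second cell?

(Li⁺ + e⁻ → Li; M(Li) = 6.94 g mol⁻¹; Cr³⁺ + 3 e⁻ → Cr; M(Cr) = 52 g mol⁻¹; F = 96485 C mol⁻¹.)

41.2 g

n(Li) = 16.5 / 6.94 = 2.378 mol.
Since Li⁺ + e⁻ → Li, n(e⁻) passed = 1 × 2.378 = 2.378 mol.
Cells in series carry the same charge, so the same 2.378 mol of electrons passes through cell 2.
Cr³⁺ + 3 e⁻ → Cr, so n(Cr) = 2.378 / 3 = 0.7925 mol.
m(Cr) = 0.7925 × 52 = 41.2 g.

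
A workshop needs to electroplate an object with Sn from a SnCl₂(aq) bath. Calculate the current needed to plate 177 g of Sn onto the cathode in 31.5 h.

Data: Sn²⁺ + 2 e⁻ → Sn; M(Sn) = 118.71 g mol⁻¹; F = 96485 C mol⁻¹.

2.54 A

n(Sn) = 177 / 118.71 = 1.491 mol.
n(e⁻) = 2 × 1.491 = 2.982 mol.
Q = n(e⁻)·F = 2.982 × 96485 = 287700 C.
I = Q/t = 287700 / 113400 s = 2.54 A.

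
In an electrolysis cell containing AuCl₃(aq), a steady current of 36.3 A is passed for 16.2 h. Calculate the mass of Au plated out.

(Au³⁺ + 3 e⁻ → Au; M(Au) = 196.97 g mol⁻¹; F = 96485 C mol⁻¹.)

Q = I·t = 36.30 A × 58320 s = 2117000 C.
n(e⁻) = Q/F = 2117000 / 96485 = 21.94 mol.
Au³⁺ + 3 e⁻ → Au, so n(Au) = n(e⁻)/3 = 7.314 mol.
m = n·M = 7.314 × 196.97 = 1440 g.

1440 g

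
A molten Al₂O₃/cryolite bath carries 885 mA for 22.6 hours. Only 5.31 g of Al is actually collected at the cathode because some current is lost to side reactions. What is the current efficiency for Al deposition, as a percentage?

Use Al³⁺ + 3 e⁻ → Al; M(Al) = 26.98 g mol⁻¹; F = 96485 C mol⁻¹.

79.1 %

Q = I·t = 0.8850 × 81360 = 72000 C; n(e⁻) = 72000/96485 = 0.7463 mol.
Theoretical n(Al) = n(e⁻)/3 = 0.2488 mol, i.e. m_theo = 0.2488 × 26.98 = 6.711 g.
Efficiency = m_actual / m_theo = 5.31 / 6.711 = 79.1 %.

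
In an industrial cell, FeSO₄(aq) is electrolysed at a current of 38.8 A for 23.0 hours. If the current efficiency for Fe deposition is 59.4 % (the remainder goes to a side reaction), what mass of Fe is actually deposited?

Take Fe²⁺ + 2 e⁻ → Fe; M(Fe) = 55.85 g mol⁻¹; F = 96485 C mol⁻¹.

Q = I·t = 38.80 × 82800 = 3213000 C.
n(e⁻) = 3213000/96485 = 33.30 mol; theoretically n(Fe) = 33.30/2 = 16.65 mol, m_theo = 929.8 g.
At 59.4 % efficiency, m_actual = 0.594 × 929.8 = 552 g.

552 g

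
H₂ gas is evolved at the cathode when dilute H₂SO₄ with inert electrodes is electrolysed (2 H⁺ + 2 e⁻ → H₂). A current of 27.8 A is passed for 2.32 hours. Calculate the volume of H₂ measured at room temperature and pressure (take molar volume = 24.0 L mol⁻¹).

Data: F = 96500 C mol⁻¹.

Q = I·t = 27.80 A × 8352.0 s = 232200 C.
n(e⁻) = Q/F = 232200 / 96500 = 2.406 mol.
2 electrons are transferred per H₂ molecule, so n(H₂) = 2.406 / 2 = 1.203 mol.
V = n × V_m = 1.203 × 24.0 = 28.9 L.

28.9 L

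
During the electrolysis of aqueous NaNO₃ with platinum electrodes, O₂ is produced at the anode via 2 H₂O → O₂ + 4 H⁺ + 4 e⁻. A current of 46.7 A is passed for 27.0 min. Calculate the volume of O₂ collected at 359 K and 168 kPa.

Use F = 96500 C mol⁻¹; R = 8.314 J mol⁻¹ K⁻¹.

Q = I·t = 46.70 A × 1620.0 s = 75650 C.
n(e⁻) = Q/F = 75650 / 96500 = 0.7840 mol.
4 electrons are transferred per O₂ molecule, so n(O₂) = 0.7840 / 4 = 0.1960 mol.
V = nRT/P = (0.1960 × 8.314 × 359) / (168 × 10³ Pa) = 0.00348 m³ = 3.48 L.

3.48 L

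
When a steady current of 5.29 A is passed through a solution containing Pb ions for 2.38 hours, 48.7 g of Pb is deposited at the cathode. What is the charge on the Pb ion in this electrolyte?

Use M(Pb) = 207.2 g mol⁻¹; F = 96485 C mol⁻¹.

Q = I·t = 5.290 A × 8568.0 s = 45320 C, so n(e⁻) = 45320/96485 = 0.4698 mol.
n(Pb) deposited = 48.7 / 207.2 = 0.2350 mol.
Electrons per atom = n(e⁻)/n(Pb) = 0.4698 / 0.2350 = 2.00 ≈ 2, so the ion is Pb²⁺.

+2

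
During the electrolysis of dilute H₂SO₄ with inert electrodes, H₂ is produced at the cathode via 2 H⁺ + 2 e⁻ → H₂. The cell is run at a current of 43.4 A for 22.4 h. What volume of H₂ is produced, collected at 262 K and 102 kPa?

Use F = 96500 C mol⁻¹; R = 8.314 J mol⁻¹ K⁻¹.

Q = I·t = 43.40 A × 80640 s = 3500000 C.
n(e⁻) = Q/F = 3500000 / 96500 = 36.27 mol.
2 electrons are transferred per H₂ molecule, so n(H₂) = 36.27 / 2 = 18.13 mol.
V = nRT/P = (18.13 × 8.314 × 262) / (102 × 10³ Pa) = 0.387 m³ = 387 L.

387 L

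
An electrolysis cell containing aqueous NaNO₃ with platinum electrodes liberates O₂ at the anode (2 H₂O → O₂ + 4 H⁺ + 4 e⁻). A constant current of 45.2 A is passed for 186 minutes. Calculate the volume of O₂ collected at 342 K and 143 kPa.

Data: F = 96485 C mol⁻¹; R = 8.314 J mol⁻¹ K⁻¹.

26.0 L

Q = I·t = 45.20 A × 11160 s = 504400 C.
n(e⁻) = Q/F = 504400 / 96485 = 5.228 mol.
4 electrons are transferred per O₂ molecule, so n(O₂) = 5.228 / 4 = 1.307 mol.
V = nRT/P = (1.307 × 8.314 × 342) / (143 × 10³ Pa) = 0.0260 m³ = 26.0 L.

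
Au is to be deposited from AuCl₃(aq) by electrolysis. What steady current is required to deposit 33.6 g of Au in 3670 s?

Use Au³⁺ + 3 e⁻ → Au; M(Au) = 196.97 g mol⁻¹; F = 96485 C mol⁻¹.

13.5 A

n(Au) = 33.6 / 196.97 = 0.1706 mol.
n(e⁻) = 3 × 0.1706 = 0.5118 mol.
Q = n(e⁻)·F = 0.5118 × 96485 = 49380 C.
I = Q/t = 49380 / 3670.0 s = 13.5 A.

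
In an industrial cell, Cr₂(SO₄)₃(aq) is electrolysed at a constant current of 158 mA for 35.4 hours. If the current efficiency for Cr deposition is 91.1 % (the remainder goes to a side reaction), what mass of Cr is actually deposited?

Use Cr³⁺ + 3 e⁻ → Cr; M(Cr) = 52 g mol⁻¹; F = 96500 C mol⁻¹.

3.29 g

Q = I·t = 0.1580 × 127440 = 20140 C.
n(e⁻) = 20140/96500 = 0.2087 mol; theoretically n(Cr) = 0.2087/3 = 0.06955 mol, m_theo = 3.617 g.
At 91.1 % efficiency, m_actual = 0.911 × 3.617 = 3.29 g.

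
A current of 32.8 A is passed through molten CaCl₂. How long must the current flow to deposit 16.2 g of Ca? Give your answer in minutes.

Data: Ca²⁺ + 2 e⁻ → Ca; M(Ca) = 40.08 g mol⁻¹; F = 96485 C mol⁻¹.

n(Ca) = m/M = 16.2 / 40.08 = 0.4042 mol.
Each Ca atom requires 2 electrons, so n(e⁻) = 2 × 0.4042 = 0.8084 mol.
Q = n(e⁻)·F = 0.8084 × 96485 = 78000 C.
t = Q/I = 78000 / 32.80 A = 2378 s = 39.6 min.

39.6 min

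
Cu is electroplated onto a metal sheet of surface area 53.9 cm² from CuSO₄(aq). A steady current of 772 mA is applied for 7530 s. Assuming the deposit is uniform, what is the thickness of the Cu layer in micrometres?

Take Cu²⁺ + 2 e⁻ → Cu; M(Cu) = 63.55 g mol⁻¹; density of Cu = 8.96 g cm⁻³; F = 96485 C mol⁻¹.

Q = I·t = 0.7720 × 7530.0 = 5813 C; n(e⁻) = 0.06025 mol.
n(Cu) = n(e⁻)/2 = 0.03012 mol, so m = 0.03012 × 63.55 = 1.914 g.
Volume = m/ρ = 1.914 / 8.96 = 0.2137 cm³.
Thickness = V/A = 0.2137 / 53.9 = 0.00396 cm = 39.6 μm.

39.6 μm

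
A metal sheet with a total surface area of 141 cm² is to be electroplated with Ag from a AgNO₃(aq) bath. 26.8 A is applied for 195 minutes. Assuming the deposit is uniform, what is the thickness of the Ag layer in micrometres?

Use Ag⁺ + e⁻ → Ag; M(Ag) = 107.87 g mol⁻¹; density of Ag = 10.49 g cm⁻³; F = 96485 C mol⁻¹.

Q = I·t = 26.80 × 11700 = 313600 C; n(e⁻) = 3.250 mol.
n(Ag) = n(e⁻)/1 = 3.250 mol, so m = 3.250 × 107.87 = 350.6 g.
Volume = m/ρ = 350.6 / 10.49 = 33.42 cm³.
Thickness = V/A = 33.42 / 141 = 0.237 cm = 2370 μm.

2370 μm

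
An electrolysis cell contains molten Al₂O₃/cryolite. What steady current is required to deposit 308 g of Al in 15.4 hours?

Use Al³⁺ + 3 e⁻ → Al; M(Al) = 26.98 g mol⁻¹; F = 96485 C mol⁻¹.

59.6 A

n(Al) = 308 / 26.98 = 11.42 mol.
n(e⁻) = 3 × 11.42 = 34.25 mol.
Q = n(e⁻)·F = 34.25 × 96485 = 3304000 C.
I = Q/t = 3304000 / 55440 s = 59.6 A.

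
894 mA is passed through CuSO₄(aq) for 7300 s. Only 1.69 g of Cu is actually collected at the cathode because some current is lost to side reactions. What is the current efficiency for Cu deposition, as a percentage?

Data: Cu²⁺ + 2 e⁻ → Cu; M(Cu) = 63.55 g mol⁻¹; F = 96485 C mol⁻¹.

78.6 %

Q = I·t = 0.8940 × 7300.0 = 6526 C; n(e⁻) = 6526/96485 = 0.06764 mol.
Theoretical n(Cu) = n(e⁻)/2 = 0.03382 mol, i.e. m_theo = 0.03382 × 63.55 = 2.149 g.
Efficiency = m_actual / m_theo = 1.69 / 2.149 = 78.6 %.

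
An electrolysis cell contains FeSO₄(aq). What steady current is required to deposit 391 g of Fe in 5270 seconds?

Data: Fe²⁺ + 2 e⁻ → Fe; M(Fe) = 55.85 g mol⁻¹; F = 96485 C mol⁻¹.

256 A

n(Fe) = 391 / 55.85 = 7.001 mol.
n(e⁻) = 2 × 7.001 = 14.00 mol.
Q = n(e⁻)·F = 14.00 × 96485 = 1351000 C.
I = Q/t = 1351000 / 5270.0 s = 256 A.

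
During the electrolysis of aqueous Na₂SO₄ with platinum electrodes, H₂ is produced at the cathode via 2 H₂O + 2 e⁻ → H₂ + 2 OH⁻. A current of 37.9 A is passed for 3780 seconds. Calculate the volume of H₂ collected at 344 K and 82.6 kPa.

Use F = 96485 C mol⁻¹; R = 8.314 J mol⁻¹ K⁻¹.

Q = I·t = 37.90 A × 3780.0 s = 143300 C.
n(e⁻) = Q/F = 143300 / 96485 = 1.485 mol.
2 electrons are transferred per H₂ molecule, so n(H₂) = 1.485 / 2 = 0.7424 mol.
V = nRT/P = (0.7424 × 8.314 × 344) / (82.6 × 10³ Pa) = 0.0257 m³ = 25.7 L.

25.7 L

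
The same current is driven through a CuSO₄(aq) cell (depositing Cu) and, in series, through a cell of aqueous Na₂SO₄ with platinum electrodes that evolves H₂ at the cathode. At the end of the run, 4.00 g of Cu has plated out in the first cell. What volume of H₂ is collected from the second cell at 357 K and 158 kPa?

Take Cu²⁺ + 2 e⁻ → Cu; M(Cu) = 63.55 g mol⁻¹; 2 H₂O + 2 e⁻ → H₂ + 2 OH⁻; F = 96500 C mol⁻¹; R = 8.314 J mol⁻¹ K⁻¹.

n(Cu) = 4.00 / 63.55 = 0.06294 mol, so n(e⁻) = 2 × 0.06294 = 0.1259 mol.
The cells are in series, so the same 0.1259 mol of electrons passes through the second cell.
2 H₂O + 2 e⁻ → H₂ + 2 OH⁻ — 2 mol e⁻ per mol H₂, so n(H₂) = 0.1259/2 = 0.06294 mol.
V = nRT/P = (0.06294 × 8.314 × 357) / (158 × 10³) = 0.00118 m³ = 1.18 L.

1.18 L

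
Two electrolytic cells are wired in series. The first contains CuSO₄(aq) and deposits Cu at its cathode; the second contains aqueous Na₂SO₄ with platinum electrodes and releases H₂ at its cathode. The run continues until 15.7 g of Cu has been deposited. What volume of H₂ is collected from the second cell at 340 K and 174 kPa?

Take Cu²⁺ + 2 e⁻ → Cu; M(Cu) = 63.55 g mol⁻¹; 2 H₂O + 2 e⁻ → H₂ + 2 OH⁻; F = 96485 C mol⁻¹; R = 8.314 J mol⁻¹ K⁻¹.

n(Cu) = 15.7 / 63.55 = 0.2470 mol, so n(e⁻) = 2 × 0.2470 = 0.4941 mol.
The cells are in series, so the same 0.4941 mol of electrons passes through the second cell.
2 H₂O + 2 e⁻ → H₂ + 2 OH⁻ — 2 mol e⁻ per mol H₂, so n(H₂) = 0.4941/2 = 0.2470 mol.
V = nRT/P = (0.2470 × 8.314 × 340) / (174 × 10³) = 0.00401 m³ = 4.01 L.

4.01 L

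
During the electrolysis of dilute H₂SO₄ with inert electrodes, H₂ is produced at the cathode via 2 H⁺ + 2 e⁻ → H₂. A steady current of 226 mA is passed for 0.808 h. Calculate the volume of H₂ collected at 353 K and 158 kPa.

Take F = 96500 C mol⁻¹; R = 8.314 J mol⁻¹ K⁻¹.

0.0633 L

Q = I·t = 0.2260 A × 2908.8 s = 657.4 C.
n(e⁻) = Q/F = 657.4 / 96500 = 0.006812 mol.
2 electrons are transferred per H₂ molecule, so n(H₂) = 0.006812 / 2 = 0.003406 mol.
V = nRT/P = (0.003406 × 8.314 × 353) / (158 × 10³ Pa) = 6.33 × 10⁻⁵ m³ = 0.0633 L.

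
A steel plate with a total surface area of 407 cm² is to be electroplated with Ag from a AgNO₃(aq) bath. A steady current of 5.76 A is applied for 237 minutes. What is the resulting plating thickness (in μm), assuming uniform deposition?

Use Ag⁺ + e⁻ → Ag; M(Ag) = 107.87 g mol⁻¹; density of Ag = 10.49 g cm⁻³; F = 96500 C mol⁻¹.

Q = I·t = 5.760 × 14220 = 81910 C; n(e⁻) = 0.8488 mol.
n(Ag) = n(e⁻)/1 = 0.8488 mol, so m = 0.8488 × 107.87 = 91.56 g.
Volume = m/ρ = 91.56 / 10.49 = 8.728 cm³.
Thickness = V/A = 8.728 / 407 = 0.0214 cm = 214 μm.

214 μm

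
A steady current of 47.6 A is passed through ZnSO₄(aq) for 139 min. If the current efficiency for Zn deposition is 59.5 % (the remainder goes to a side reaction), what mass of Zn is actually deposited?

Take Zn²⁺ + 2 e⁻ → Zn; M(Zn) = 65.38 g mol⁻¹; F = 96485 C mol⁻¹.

Q = I·t = 47.60 × 8340.0 = 397000 C.
n(e⁻) = 397000/96485 = 4.114 mol; theoretically n(Zn) = 4.114/2 = 2.057 mol, m_theo = 134.5 g.
At 59.5 % efficiency, m_actual = 0.595 × 134.5 = 80.0 g.

80.0 g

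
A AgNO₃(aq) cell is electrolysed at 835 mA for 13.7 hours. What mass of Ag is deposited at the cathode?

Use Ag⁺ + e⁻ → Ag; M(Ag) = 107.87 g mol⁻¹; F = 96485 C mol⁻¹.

Q = I·t = 0.8350 A × 49320 s = 41180 C.
n(e⁻) = Q/F = 41180 / 96485 = 0.4268 mol.
Ag⁺ + e⁻ → Ag, so n(Ag) = n(e⁻)/1 = 0.4268 mol.
m = n·M = 0.4268 × 107.87 = 46.0 g.

46.0 g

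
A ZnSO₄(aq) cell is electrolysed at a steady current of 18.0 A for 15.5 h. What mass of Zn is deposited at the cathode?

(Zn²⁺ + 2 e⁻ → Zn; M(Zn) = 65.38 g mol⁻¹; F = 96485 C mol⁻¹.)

Q = I·t = 18.00 A × 55800 s = 1004000 C.
n(e⁻) = Q/F = 1004000 / 96485 = 10.41 mol.
Zn²⁺ + 2 e⁻ → Zn, so n(Zn) = n(e⁻)/2 = 5.205 mol.
m = n·M = 5.205 × 65.38 = 340 g.

340 g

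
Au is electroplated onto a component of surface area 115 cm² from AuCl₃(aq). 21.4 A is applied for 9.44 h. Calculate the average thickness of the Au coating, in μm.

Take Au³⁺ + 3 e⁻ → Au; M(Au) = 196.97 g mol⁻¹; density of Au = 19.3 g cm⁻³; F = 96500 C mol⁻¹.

2230 μm

Q = I·t = 21.40 × 33984 = 727300 C; n(e⁻) = 7.536 mol.
n(Au) = n(e⁻)/3 = 2.512 mol, so m = 2.512 × 196.97 = 494.8 g.
Volume = m/ρ = 494.8 / 19.3 = 25.64 cm³.
Thickness = V/A = 25.64 / 115 = 0.223 cm = 2230 μm.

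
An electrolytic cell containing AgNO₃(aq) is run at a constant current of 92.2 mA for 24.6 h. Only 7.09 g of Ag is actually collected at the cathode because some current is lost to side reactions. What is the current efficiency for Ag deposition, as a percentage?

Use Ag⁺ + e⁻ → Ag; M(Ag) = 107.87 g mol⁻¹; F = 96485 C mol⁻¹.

Q = I·t = 0.09220 × 88560 = 8165 C; n(e⁻) = 8165/96485 = 0.08463 mol.
Theoretical n(Ag) = n(e⁻)/1 = 0.08463 mol, i.e. m_theo = 0.08463 × 107.87 = 9.129 g.
Efficiency = m_actual / m_theo = 7.09 / 9.129 = 77.7 %.

77.7 %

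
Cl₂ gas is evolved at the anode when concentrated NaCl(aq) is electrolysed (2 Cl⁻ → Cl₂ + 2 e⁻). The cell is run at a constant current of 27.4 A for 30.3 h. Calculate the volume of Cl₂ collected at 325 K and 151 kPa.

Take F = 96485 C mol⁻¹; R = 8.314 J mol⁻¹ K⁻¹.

Q = I·t = 27.40 A × 109080 s = 2989000 C.
n(e⁻) = Q/F = 2989000 / 96485 = 30.98 mol.
2 electrons are transferred per Cl₂ molecule, so n(Cl₂) = 30.98 / 2 = 15.49 mol.
V = nRT/P = (15.49 × 8.314 × 325) / (151 × 10³ Pa) = 0.277 m³ = 277 L.

277 L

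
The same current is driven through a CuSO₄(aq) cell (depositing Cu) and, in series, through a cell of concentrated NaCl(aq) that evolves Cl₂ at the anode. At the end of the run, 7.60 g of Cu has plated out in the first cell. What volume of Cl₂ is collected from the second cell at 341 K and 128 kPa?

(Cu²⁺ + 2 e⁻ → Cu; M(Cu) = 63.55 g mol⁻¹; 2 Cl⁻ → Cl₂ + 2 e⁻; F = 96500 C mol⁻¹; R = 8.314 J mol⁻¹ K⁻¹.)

2.65 L

n(Cu) = 7.60 / 63.55 = 0.1196 mol, so n(e⁻) = 2 × 0.1196 = 0.2392 mol.
The cells are in series, so the same 0.2392 mol of electrons passes through the second cell.
2 Cl⁻ → Cl₂ + 2 e⁻ — 2 mol e⁻ per mol Cl₂, so n(Cl₂) = 0.2392/2 = 0.1196 mol.
V = nRT/P = (0.1196 × 8.314 × 341) / (128 × 10³) = 0.00265 m³ = 2.65 L.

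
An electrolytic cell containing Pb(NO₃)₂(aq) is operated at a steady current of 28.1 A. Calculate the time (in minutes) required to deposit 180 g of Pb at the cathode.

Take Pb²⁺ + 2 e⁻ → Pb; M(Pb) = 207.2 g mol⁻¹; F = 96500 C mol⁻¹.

n(Pb) = m/M = 180 / 207.2 = 0.8687 mol.
Each Pb atom requires 2 electrons, so n(e⁻) = 2 × 0.8687 = 1.737 mol.
Q = n(e⁻)·F = 1.737 × 96500 = 167700 C.
t = Q/I = 167700 / 28.10 A = 5967 s = 99.4 min.

99.4 min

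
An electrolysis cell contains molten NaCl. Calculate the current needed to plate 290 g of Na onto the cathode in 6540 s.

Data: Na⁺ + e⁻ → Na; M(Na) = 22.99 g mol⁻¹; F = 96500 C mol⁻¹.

n(Na) = 290 / 22.99 = 12.61 mol.
n(e⁻) = 1 × 12.61 = 12.61 mol.
Q = n(e⁻)·F = 12.61 × 96500 = 1217000 C.
I = Q/t = 1217000 / 6540.0 s = 186 A.

186 A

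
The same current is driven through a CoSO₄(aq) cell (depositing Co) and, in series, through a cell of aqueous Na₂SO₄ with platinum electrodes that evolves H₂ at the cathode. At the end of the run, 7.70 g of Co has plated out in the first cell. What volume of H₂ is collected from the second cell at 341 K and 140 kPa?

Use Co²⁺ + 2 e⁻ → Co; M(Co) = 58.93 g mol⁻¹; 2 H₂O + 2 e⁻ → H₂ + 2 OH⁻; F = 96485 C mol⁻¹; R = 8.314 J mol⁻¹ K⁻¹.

n(Co) = 7.70 / 58.93 = 0.1307 mol, so n(e⁻) = 2 × 0.1307 = 0.2613 mol.
The cells are in series, so the same 0.2613 mol of electrons passes through the second cell.
2 H₂O + 2 e⁻ → H₂ + 2 OH⁻ — 2 mol e⁻ per mol H₂, so n(H₂) = 0.2613/2 = 0.1307 mol.
V = nRT/P = (0.1307 × 8.314 × 341) / (140 × 10³) = 0.00265 m³ = 2.65 L.

2.65 L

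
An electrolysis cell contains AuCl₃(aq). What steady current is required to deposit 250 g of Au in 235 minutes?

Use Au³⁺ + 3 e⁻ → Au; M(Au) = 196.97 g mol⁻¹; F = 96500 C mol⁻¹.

26.1 A

n(Au) = 250 / 196.97 = 1.269 mol.
n(e⁻) = 3 × 1.269 = 3.808 mol.
Q = n(e⁻)·F = 3.808 × 96500 = 367400 C.
I = Q/t = 367400 / 14100 s = 26.1 A.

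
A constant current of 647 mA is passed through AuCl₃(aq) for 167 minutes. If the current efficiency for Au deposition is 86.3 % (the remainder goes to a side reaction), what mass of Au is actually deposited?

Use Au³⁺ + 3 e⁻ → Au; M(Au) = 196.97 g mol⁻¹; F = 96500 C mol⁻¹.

Q = I·t = 0.6470 × 10020 = 6483 C.
n(e⁻) = 6483/96500 = 0.06718 mol; theoretically n(Au) = 0.06718/3 = 0.02239 mol, m_theo = 4.411 g.
At 86.3 % efficiency, m_actual = 0.863 × 4.411 = 3.81 g.

3.81 g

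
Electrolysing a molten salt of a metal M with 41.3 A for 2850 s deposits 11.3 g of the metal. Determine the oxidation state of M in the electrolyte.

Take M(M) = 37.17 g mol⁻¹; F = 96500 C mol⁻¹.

+4

Q = I·t = 41.30 A × 2850.0 s = 117700 C, so n(e⁻) = 117700/96500 = 1.220 mol.
n(M) deposited = 11.3 / 37.17 = 0.3040 mol.
Electrons per atom = n(e⁻)/n(M) = 1.220 / 0.3040 = 4.01 ≈ 4, so the ion is M⁴⁺.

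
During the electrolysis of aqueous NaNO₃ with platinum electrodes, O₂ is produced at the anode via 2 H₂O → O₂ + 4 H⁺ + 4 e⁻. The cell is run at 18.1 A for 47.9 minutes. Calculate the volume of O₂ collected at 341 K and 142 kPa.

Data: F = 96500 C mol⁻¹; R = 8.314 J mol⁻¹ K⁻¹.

2.69 L

Q = I·t = 18.10 A × 2874.0 s = 52020 C.
n(e⁻) = Q/F = 52020 / 96500 = 0.5391 mol.
4 electrons are transferred per O₂ molecule, so n(O₂) = 0.5391 / 4 = 0.1348 mol.
V = nRT/P = (0.1348 × 8.314 × 341) / (142 × 10³ Pa) = 0.00269 m³ = 2.69 L.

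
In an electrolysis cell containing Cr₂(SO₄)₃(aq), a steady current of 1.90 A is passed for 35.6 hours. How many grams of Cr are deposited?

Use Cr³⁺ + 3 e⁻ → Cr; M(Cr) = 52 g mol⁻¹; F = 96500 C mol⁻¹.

43.7 g

Q = I·t = 1.900 A × 128160 s = 243500 C.
n(e⁻) = Q/F = 243500 / 96500 = 2.523 mol.
Cr³⁺ + 3 e⁻ → Cr, so n(Cr) = n(e⁻)/3 = 0.8411 mol.
m = n·M = 0.8411 × 52 = 43.7 g.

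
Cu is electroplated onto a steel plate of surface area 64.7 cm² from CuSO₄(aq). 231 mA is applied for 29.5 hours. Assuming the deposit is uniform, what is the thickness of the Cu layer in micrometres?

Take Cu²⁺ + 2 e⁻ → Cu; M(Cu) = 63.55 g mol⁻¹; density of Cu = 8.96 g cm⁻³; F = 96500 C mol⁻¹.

139 μm

Q = I·t = 0.2310 × 106200 = 24530 C; n(e⁻) = 0.2542 mol.
n(Cu) = n(e⁻)/2 = 0.1271 mol, so m = 0.1271 × 63.55 = 8.078 g.
Volume = m/ρ = 8.078 / 8.96 = 0.9015 cm³.
Thickness = V/A = 0.9015 / 64.7 = 0.0139 cm = 139 μm.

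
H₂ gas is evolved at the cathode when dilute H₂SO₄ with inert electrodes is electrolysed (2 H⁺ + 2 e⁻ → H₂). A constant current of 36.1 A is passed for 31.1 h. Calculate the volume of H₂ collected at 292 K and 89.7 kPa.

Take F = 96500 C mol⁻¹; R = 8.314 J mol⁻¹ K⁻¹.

567 L

Q = I·t = 36.10 A × 111960 s = 4042000 C.
n(e⁻) = Q/F = 4042000 / 96500 = 41.88 mol.
2 electrons are transferred per H₂ molecule, so n(H₂) = 41.88 / 2 = 20.94 mol.
V = nRT/P = (20.94 × 8.314 × 292) / (89.7 × 10³ Pa) = 0.567 m³ = 567 L.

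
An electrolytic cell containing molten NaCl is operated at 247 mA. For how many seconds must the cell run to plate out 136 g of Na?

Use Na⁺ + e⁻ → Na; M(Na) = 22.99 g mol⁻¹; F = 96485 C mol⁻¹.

2.31 × 10⁶ s

n(Na) = m/M = 136 / 22.99 = 5.916 mol.
Each Na atom requires 1 electron, so n(e⁻) = 1 × 5.916 = 5.916 mol.
Q = n(e⁻)·F = 5.916 × 96485 = 570800 C.
t = Q/I = 570800 / 0.2470 A = 2311000 s.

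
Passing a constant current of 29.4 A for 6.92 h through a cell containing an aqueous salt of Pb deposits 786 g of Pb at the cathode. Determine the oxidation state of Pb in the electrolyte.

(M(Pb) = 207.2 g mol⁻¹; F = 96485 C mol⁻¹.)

+2

Q = I·t = 29.40 A × 24912 s = 732400 C, so n(e⁻) = 732400/96485 = 7.591 mol.
n(Pb) deposited = 786 / 207.2 = 3.793 mol.
Electrons per atom = n(e⁻)/n(Pb) = 7.591 / 3.793 = 2.00 ≈ 2, so the ion is Pb²⁺.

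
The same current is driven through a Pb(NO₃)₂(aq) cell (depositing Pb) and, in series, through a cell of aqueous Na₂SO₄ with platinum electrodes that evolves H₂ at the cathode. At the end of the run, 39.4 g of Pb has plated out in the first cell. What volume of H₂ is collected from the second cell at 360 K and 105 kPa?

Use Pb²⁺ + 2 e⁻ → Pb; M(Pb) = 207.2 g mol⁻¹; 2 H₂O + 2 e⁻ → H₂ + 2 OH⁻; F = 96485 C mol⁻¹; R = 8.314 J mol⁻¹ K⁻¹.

5.42 L

n(Pb) = 39.4 / 207.2 = 0.1902 mol, so n(e⁻) = 2 × 0.1902 = 0.3803 mol.
The cells are in series, so the same 0.3803 mol of electrons passes through the second cell.
2 H₂O + 2 e⁻ → H₂ + 2 OH⁻ — 2 mol e⁻ per mol H₂, so n(H₂) = 0.3803/2 = 0.1902 mol.
V = nRT/P = (0.1902 × 8.314 × 360) / (105 × 10³) = 0.00542 m³ = 5.42 L.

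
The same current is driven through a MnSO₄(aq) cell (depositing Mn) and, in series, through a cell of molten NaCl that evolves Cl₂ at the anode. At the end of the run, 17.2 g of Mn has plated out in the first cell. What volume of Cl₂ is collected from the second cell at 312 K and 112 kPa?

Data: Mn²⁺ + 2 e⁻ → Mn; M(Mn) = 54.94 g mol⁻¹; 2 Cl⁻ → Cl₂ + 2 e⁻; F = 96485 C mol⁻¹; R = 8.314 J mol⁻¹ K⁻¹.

n(Mn) = 17.2 / 54.94 = 0.3131 mol, so n(e⁻) = 2 × 0.3131 = 0.6261 mol.
The cells are in series, so the same 0.6261 mol of electrons passes through the second cell.
2 Cl⁻ → Cl₂ + 2 e⁻ — 2 mol e⁻ per mol Cl₂, so n(Cl₂) = 0.6261/2 = 0.3131 mol.
V = nRT/P = (0.3131 × 8.314 × 312) / (112 × 10³) = 0.00725 m³ = 7.25 L.

7.25 L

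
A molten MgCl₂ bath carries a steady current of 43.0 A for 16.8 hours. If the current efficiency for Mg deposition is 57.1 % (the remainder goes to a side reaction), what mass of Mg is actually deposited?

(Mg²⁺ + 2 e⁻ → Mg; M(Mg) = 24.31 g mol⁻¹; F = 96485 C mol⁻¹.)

Q = I·t = 43.00 × 60480 = 2601000 C.
n(e⁻) = 2601000/96485 = 26.95 mol; theoretically n(Mg) = 26.95/2 = 13.48 mol, m_theo = 327.6 g.
At 57.1 % efficiency, m_actual = 0.571 × 327.6 = 187 g.

187 g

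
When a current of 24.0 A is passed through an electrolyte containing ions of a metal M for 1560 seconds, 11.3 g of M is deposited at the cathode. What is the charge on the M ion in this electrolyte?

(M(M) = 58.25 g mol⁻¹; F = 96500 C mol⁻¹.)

Q = I·t = 24.00 A × 1560.0 s = 37440 C, so n(e⁻) = 37440/96500 = 0.3880 mol.
n(M) deposited = 11.3 / 58.25 = 0.1940 mol.
Electrons per atom = n(e⁻)/n(M) = 0.3880 / 0.1940 = 2.00 ≈ 2, so the ion is M²⁺.

+2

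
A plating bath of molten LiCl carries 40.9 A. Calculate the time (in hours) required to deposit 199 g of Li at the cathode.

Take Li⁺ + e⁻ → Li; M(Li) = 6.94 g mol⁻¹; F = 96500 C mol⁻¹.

n(Li) = m/M = 199 / 6.94 = 28.67 mol.
Each Li atom requires 1 electron, so n(e⁻) = 1 × 28.67 = 28.67 mol.
Q = n(e⁻)·F = 28.67 × 96500 = 2767000 C.
t = Q/I = 2767000 / 40.90 A = 67650 s = 18.8 h.

18.8 h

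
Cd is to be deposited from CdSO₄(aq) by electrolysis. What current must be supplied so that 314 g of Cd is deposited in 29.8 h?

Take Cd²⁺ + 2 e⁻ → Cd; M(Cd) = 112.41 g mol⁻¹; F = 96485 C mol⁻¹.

n(Cd) = 314 / 112.41 = 2.793 mol.
n(e⁻) = 2 × 2.793 = 5.587 mol.
Q = n(e⁻)·F = 5.587 × 96485 = 539000 C.
I = Q/t = 539000 / 107280 s = 5.02 A.

5.02 A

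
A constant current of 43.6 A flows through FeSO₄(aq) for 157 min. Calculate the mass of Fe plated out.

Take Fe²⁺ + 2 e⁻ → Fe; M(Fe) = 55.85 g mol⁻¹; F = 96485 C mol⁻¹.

119 g

Q = I·t = 43.60 A × 9420.0 s = 410700 C.
n(e⁻) = Q/F = 410700 / 96485 = 4.257 mol.
Fe²⁺ + 2 e⁻ → Fe, so n(Fe) = n(e⁻)/2 = 2.128 mol.
m = n·M = 2.128 × 55.85 = 119 g.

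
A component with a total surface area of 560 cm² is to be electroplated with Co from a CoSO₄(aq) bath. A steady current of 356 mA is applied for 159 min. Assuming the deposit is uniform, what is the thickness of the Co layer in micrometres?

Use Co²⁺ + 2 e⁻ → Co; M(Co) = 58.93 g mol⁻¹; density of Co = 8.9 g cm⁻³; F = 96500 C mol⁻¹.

Q = I·t = 0.3560 × 9540.0 = 3396 C; n(e⁻) = 0.03519 mol.
n(Co) = n(e⁻)/2 = 0.01760 mol, so m = 0.01760 × 58.93 = 1.037 g.
Volume = m/ρ = 1.037 / 8.9 = 0.1165 cm³.
Thickness = V/A = 0.1165 / 560 = 2.08 × 10⁻⁴ cm = 2.08 μm.

2.08 μm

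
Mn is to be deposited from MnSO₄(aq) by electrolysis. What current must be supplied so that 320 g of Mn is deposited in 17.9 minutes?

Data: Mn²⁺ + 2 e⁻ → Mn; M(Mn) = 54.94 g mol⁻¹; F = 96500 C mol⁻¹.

n(Mn) = 320 / 54.94 = 5.825 mol.
n(e⁻) = 2 × 5.825 = 11.65 mol.
Q = n(e⁻)·F = 11.65 × 96500 = 1124000 C.
I = Q/t = 1124000 / 1074.0 s = 1050 A.

1050 A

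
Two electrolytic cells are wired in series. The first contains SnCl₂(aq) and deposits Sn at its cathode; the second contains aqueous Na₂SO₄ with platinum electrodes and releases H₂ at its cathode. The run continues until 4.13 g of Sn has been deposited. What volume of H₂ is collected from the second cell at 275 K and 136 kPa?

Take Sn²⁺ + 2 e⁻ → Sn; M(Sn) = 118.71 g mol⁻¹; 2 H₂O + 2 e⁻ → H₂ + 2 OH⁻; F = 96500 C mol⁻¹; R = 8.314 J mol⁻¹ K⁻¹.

0.585 L

n(Sn) = 4.13 / 118.71 = 0.03479 mol, so n(e⁻) = 2 × 0.03479 = 0.06958 mol.
The cells are in series, so the same 0.06958 mol of electrons passes through the second cell.
2 H₂O + 2 e⁻ → H₂ + 2 OH⁻ — 2 mol e⁻ per mol H₂, so n(H₂) = 0.06958/2 = 0.03479 mol.
V = nRT/P = (0.03479 × 8.314 × 275) / (136 × 10³) = 5.85 × 10⁻⁴ m³ = 0.585 L.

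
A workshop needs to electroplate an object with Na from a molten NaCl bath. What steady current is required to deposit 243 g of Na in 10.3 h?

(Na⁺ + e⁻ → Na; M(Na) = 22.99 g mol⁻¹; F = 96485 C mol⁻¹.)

27.5 A

n(Na) = 243 / 22.99 = 10.57 mol.
n(e⁻) = 1 × 10.57 = 10.57 mol.
Q = n(e⁻)·F = 10.57 × 96485 = 1020000 C.
I = Q/t = 1020000 / 37080 s = 27.5 A.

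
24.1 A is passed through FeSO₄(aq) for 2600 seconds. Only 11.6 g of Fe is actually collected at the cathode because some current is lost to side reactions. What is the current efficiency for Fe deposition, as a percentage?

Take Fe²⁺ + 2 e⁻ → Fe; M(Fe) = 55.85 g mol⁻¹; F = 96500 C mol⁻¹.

64.0 %

Q = I·t = 24.10 × 2600.0 = 62660 C; n(e⁻) = 62660/96500 = 0.6493 mol.
Theoretical n(Fe) = n(e⁻)/2 = 0.3247 mol, i.e. m_theo = 0.3247 × 55.85 = 18.13 g.
Efficiency = m_actual / m_theo = 11.6 / 18.13 = 64.0 %.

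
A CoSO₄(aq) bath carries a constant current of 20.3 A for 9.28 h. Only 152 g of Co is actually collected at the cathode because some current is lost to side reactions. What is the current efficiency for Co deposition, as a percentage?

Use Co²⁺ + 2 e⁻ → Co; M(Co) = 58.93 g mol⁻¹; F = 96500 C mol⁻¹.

Q = I·t = 20.30 × 33408 = 678200 C; n(e⁻) = 678200/96500 = 7.028 mol.
Theoretical n(Co) = n(e⁻)/2 = 3.514 mol, i.e. m_theo = 3.514 × 58.93 = 207.1 g.
Efficiency = m_actual / m_theo = 152 / 207.1 = 73.4 %.

73.4 %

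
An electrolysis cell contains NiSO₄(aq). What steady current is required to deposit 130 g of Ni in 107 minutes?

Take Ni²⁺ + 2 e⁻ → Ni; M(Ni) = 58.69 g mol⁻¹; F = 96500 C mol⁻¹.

n(Ni) = 130 / 58.69 = 2.215 mol.
n(e⁻) = 2 × 2.215 = 4.430 mol.
Q = n(e⁻)·F = 4.430 × 96500 = 427500 C.
I = Q/t = 427500 / 6420.0 s = 66.6 A.

66.6 A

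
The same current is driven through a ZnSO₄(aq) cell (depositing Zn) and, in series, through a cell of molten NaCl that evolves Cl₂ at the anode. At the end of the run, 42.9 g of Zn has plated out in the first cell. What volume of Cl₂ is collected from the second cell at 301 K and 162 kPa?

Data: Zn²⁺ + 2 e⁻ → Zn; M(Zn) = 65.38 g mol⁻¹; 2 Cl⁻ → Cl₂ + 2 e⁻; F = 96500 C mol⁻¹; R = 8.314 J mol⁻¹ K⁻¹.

n(Zn) = 42.9 / 65.38 = 0.6562 mol, so n(e⁻) = 2 × 0.6562 = 1.312 mol.
The cells are in series, so the same 1.312 mol of electrons passes through the second cell.
2 Cl⁻ → Cl₂ + 2 e⁻ — 2 mol e⁻ per mol Cl₂, so n(Cl₂) = 1.312/2 = 0.6562 mol.
V = nRT/P = (0.6562 × 8.314 × 301) / (162 × 10³) = 0.0101 m³ = 10.1 L.

10.1 L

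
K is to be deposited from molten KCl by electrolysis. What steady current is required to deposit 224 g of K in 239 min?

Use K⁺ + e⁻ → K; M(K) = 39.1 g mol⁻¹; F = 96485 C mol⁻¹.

n(K) = 224 / 39.1 = 5.729 mol.
n(e⁻) = 1 × 5.729 = 5.729 mol.
Q = n(e⁻)·F = 5.729 × 96485 = 552800 C.
I = Q/t = 552800 / 14340 s = 38.5 A.

38.5 A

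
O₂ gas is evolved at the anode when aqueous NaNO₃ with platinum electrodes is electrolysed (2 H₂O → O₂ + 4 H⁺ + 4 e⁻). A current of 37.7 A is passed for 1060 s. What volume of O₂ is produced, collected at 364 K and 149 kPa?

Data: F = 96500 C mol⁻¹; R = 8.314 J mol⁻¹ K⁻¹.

Q = I·t = 37.70 A × 1060.0 s = 39960 C.
n(e⁻) = Q/F = 39960 / 96500 = 0.4141 mol.
4 electrons are transferred per O₂ molecule, so n(O₂) = 0.4141 / 4 = 0.1035 mol.
V = nRT/P = (0.1035 × 8.314 × 364) / (149 × 10³ Pa) = 0.00210 m³ = 2.10 L.

2.10 L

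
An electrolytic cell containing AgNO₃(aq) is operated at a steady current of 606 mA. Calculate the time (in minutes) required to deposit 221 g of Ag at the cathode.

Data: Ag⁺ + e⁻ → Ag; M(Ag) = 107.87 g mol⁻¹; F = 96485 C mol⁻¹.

n(Ag) = m/M = 221 / 107.87 = 2.049 mol.
Each Ag atom requires 1 electron, so n(e⁻) = 1 × 2.049 = 2.049 mol.
Q = n(e⁻)·F = 2.049 × 96485 = 197700 C.
t = Q/I = 197700 / 0.6060 A = 326200 s = 5440 min.

5440 min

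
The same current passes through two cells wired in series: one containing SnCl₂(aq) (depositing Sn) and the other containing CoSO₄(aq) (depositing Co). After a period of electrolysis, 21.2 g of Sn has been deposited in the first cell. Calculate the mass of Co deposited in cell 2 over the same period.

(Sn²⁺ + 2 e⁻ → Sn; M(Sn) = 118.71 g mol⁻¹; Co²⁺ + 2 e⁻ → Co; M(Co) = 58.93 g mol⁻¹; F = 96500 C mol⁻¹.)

10.5 g

n(Sn) = 21.2 / 118.71 = 0.1786 mol.
Since Sn²⁺ + 2 e⁻ → Sn, n(e⁻) passed = 2 × 0.1786 = 0.3572 mol.
Cells in series carry the same charge, so the same 0.3572 mol of electrons passes through cell 2.
Co²⁺ + 2 e⁻ → Co, so n(Co) = 0.3572 / 2 = 0.1786 mol.
m(Co) = 0.1786 × 58.93 = 10.5 g.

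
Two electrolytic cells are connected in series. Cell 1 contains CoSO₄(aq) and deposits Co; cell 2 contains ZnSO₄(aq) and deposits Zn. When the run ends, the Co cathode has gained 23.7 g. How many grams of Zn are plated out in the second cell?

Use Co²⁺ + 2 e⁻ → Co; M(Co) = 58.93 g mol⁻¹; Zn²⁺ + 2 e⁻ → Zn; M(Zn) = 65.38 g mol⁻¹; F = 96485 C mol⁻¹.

26.3 g

n(Co) = 23.7 / 58.93 = 0.4022 mol.
Since Co²⁺ + 2 e⁻ → Co, n(e⁻) passed = 2 × 0.4022 = 0.8043 mol.
Cells in series carry the same charge, so the same 0.8043 mol of electrons passes through cell 2.
Zn²⁺ + 2 e⁻ → Zn, so n(Zn) = 0.8043 / 2 = 0.4022 mol.
m(Zn) = 0.4022 × 65.38 = 26.3 g.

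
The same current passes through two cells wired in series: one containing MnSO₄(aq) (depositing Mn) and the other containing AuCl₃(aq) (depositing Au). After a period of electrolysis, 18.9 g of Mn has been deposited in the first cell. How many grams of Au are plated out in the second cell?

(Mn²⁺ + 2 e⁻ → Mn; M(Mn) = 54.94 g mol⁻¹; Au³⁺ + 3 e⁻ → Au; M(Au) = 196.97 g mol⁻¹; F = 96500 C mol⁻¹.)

45.2 g

n(Mn) = 18.9 / 54.94 = 0.3440 mol.
Since Mn²⁺ + 2 e⁻ → Mn, n(e⁻) passed = 2 × 0.3440 = 0.6880 mol.
Cells in series carry the same charge, so the same 0.6880 mol of electrons passes through cell 2.
Au³⁺ + 3 e⁻ → Au, so n(Au) = 0.6880 / 3 = 0.2293 mol.
m(Au) = 0.2293 × 196.97 = 45.2 g.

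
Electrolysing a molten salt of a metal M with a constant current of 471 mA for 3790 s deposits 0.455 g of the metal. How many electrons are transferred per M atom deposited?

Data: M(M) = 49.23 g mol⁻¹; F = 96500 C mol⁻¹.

2

Q = I·t = 0.4710 A × 3790.0 s = 1785 C, so n(e⁻) = 1785/96500 = 0.01850 mol.
n(M) deposited = 0.455 / 49.23 = 0.009242 mol.
Electrons per atom = n(e⁻)/n(M) = 0.01850 / 0.009242 = 2.00 ≈ 2, so the ion is M²⁺.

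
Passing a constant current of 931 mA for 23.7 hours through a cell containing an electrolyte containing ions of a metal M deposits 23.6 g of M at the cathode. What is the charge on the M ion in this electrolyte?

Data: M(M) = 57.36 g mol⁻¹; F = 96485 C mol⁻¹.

Q = I·t = 0.9310 A × 85320 s = 79430 C, so n(e⁻) = 79430/96485 = 0.8233 mol.
n(M) deposited = 23.6 / 57.36 = 0.4114 mol.
Electrons per atom = n(e⁻)/n(M) = 0.8233 / 0.4114 = 2.00 ≈ 2, so the ion is M²⁺.

+2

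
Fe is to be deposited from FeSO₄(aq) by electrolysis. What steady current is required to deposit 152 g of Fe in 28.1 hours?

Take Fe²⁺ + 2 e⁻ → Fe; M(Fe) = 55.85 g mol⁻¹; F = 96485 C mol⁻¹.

n(Fe) = 152 / 55.85 = 2.722 mol.
n(e⁻) = 2 × 2.722 = 5.443 mol.
Q = n(e⁻)·F = 5.443 × 96485 = 525200 C.
I = Q/t = 525200 / 101160 s = 5.19 A.

5.19 A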